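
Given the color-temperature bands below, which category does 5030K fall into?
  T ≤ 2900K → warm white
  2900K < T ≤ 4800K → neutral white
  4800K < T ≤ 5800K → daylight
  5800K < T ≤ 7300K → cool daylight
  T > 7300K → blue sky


Temperature: 5030K
4800K < 5030K ≤ 5800K → daylight
Classification: daylight


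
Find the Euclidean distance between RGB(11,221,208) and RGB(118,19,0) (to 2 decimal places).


d = √[(R₁-R₂)² + (G₁-G₂)² + (B₁-B₂)²]
d = √[(11-118)² + (221-19)² + (208-0)²]
d = √[11449 + 40804 + 43264]
d = √95517
d ≈ 309.06


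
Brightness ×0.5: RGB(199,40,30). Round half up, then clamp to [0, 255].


Multiply each channel by 0.5, round half up, clamp to [0, 255]
R: 199×0.5 = 99.5 → round → 100
G: 40×0.5 = 20
B: 30×0.5 = 15
= RGB(100, 20, 15)


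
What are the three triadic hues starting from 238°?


Triadic: equally spaced at 120° intervals
H1 = 238°
H2 = (238 + 120) mod 360 = 358°
H3 = (238 + 240) mod 360 = 118°
Triadic = 238°, 358°, 118°


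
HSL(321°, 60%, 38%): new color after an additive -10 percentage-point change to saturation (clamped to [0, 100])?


Original S = 60%
Adjustment = -10 percentage points
New S = 60 + (-10) = 50
Clamp to [0, 100] → 50
= HSL(321°, 50%, 38%)


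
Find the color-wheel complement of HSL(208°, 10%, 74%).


Complement = opposite side of color wheel = hue + 180°
H' = (208 + 180) mod 360 = 28°
S and L unchanged.
= HSL(28°, 10%, 74%)


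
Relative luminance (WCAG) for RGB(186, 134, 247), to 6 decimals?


Linearize each channel (sRGB transfer function): c = v/255; c_lin = c/12.92 if c ≤ 0.04045, else ((c+0.055)/1.055)^2.4
  R: 186/255 ≈ 0.729412 > 0.04045 → ((0.729412+0.055)/1.055)^2.4 ≈ 0.491021
  G: 134/255 ≈ 0.525490 > 0.04045 → ((0.525490+0.055)/1.055)^2.4 ≈ 0.238398
  B: 247/255 ≈ 0.968627 > 0.04045 → ((0.968627+0.055)/1.055)^2.4 ≈ 0.930111
R_lin = 0.491021, G_lin = 0.238398, B_lin = 0.930111
L = 0.2126×R + 0.7152×G + 0.0722×B
L = 0.2126×0.491021 + 0.7152×0.238398 + 0.0722×0.930111
L ≈ 0.342047


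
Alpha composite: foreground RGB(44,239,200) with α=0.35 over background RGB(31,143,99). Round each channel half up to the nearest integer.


C = α×F + (1-α)×B, with 1-α = 0.65
R: 0.35×44 + 0.65×31 = 15.40 + 20.15 = 35.55 → 36
G: 0.35×239 + 0.65×143 = 83.65 + 92.95 = 176.60 → 177
B: 0.35×200 + 0.65×99 = 70.00 + 64.35 = 134.35 → 134
= RGB(36, 177, 134)


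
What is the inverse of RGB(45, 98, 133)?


Invert: (255-R, 255-G, 255-B)
R: 255-45 = 210
G: 255-98 = 157
B: 255-133 = 122
= RGB(210, 157, 122)


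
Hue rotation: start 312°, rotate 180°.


New hue = (H + rotation) mod 360
New hue = (312 + 180) mod 360
= 492 mod 360
= 132°


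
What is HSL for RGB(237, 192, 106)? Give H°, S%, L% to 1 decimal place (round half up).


Normalize: R'=237/255≈0.9294, G'=192/255≈0.7529, B'=106/255≈0.4157
Max=237/255, Min=106/255, Δ=Max-Min=131/255
L = (Max+Min)/2 = (237+106)/510 = 343/510 = 0.67254… → L = 67.3%
L > 0.5 → S = Δ/(2-Max-Min) = 131/(510-237-106) = 131/167 = 0.78443… → S = 78.4%
(the 1/255 factors cancel in S and H, so raw channel differences can be used)
Max is R' → H = 60 × (((G-B)/Δ) mod 6) = 60 × (((192-106)/131) mod 6)
  86/131 = 0.6564…
  H = 60 × 0.6564… = 39.389…° → H = 39.4°
= HSL(39.4°, 78.4%, 67.3%)


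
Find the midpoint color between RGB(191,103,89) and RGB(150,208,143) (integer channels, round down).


Midpoint: each channel = ⌊(C₁+C₂)/2⌋
R: ⌊(191+150)/2⌋ = 170
G: ⌊(103+208)/2⌋ = 155
B: ⌊(89+143)/2⌋ = 116
= RGB(170, 155, 116)


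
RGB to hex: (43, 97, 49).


R = 43 → 2B (hex)
G = 97 → 61 (hex)
B = 49 → 31 (hex)
Hex = #2B6131


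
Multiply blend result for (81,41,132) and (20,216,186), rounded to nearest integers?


Multiply: C = A×B/255, rounded to nearest integer
R: 81×20/255 = 1620/255 ≈ 6.353 → 6
G: 41×216/255 = 8856/255 ≈ 34.729 → 35
B: 132×186/255 = 24552/255 ≈ 96.282 → 96
= RGB(6, 35, 96)


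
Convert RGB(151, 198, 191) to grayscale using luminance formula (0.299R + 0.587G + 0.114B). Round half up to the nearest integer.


Gray = 0.299×R + 0.587×G + 0.114×B
Gray = 0.299×151 + 0.587×198 + 0.114×191
Gray = 45.149 + 116.226 + 21.774
Gray = 183.149 → round half up → 183
Gray = 183


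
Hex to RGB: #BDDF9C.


BD → 189 (R)
DF → 223 (G)
9C → 156 (B)
= RGB(189, 223, 156)


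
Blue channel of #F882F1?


Color: #F882F1
R = F8 = 248
G = 82 = 130
B = F1 = 241
Blue = 241


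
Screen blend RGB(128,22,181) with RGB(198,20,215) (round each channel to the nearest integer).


Screen: C = 255 - (255-A)×(255-B)/255, rounded to nearest integer
R: 255 - (255-128)×(255-198)/255 = 255 - 7239/255 ≈ 255 - 28.388 = 226.612 → 227
G: 255 - (255-22)×(255-20)/255 = 255 - 54755/255 ≈ 255 - 214.725 = 40.275 → 40
B: 255 - (255-181)×(255-215)/255 = 255 - 2960/255 ≈ 255 - 11.608 = 243.392 → 243
= RGB(227, 40, 243)


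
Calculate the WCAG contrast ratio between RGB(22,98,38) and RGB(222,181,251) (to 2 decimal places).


Linearize each sRGB channel c=v/255: c/12.92 if c ≤ 0.04045 else ((c+0.055)/1.055)^2.4
L = 0.2126×R_lin + 0.7152×G_lin + 0.0722×B_lin
Color 1 (22,98,38):
  R=22: 22/255≈0.0863 > 0.04045 → ((0.0863+0.055)/1.055)^2.4 ≈ 0.00802
  G=98: 98/255≈0.3843 > 0.04045 → ((0.3843+0.055)/1.055)^2.4 ≈ 0.12214
  B=38: 38/255≈0.1490 > 0.04045 → ((0.1490+0.055)/1.055)^2.4 ≈ 0.01938
  L1 = 0.2126×0.00802 + 0.7152×0.12214 + 0.0722×0.01938 ≈ 0.09046
Color 2 (222,181,251):
  R=222: 222/255≈0.8706 > 0.04045 → ((0.8706+0.055)/1.055)^2.4 ≈ 0.73046
  G=181: 181/255≈0.7098 > 0.04045 → ((0.7098+0.055)/1.055)^2.4 ≈ 0.46208
  B=251: 251/255≈0.9843 > 0.04045 → ((0.9843+0.055)/1.055)^2.4 ≈ 0.96469
  L2 = 0.2126×0.73046 + 0.7152×0.46208 + 0.0722×0.96469 ≈ 0.55542
Lighter = 0.55542, Darker = 0.09046
Ratio = (L_lighter + 0.05) / (L_darker + 0.05)
Ratio = (0.55542 + 0.05) / (0.09046 + 0.05) = 0.60542 / 0.14046 ≈ 4.3103
Ratio ≈ 4.31:1


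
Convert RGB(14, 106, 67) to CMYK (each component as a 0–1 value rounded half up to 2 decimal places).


R'=14/255≈0.0549, G'=106/255≈0.4157, B'=67/255≈0.2627
K = 1 - max(R',G',B') = 1 - 106/255 = 149/255 = 0.58431… → 0.58
(1-R'-K)/(1-K) simplifies to (max-R)/max with max = 106:
C = (106-14)/106 = 92/106 = 0.86792… → 0.87
M = (106-106)/106 = 0/106 = 0 → 0.00
Y = (106-67)/106 = 39/106 = 0.36792… → 0.37
= CMYK(0.87, 0.00, 0.37, 0.58)


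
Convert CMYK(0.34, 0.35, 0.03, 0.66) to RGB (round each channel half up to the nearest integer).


R = 255 × (1-C) × (1-K) = 255 × 0.66 × 0.34 = 57.222 → 57
G = 255 × (1-M) × (1-K) = 255 × 0.65 × 0.34 = 56.355 → 56
B = 255 × (1-Y) × (1-K) = 255 × 0.97 × 0.34 = 84.099 → 84
= RGB(57, 56, 84)


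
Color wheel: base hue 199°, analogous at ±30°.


Base hue: 199°
Left analog: (199 - 30) mod 360 = 169°
Right analog: (199 + 30) mod 360 = 229°
Analogous hues = 169° and 229°


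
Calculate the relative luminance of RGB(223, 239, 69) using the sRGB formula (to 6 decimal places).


Linearize each channel (sRGB transfer function): c = v/255; c_lin = c/12.92 if c ≤ 0.04045, else ((c+0.055)/1.055)^2.4
  R: 223/255 ≈ 0.874510 > 0.04045 → ((0.874510+0.055)/1.055)^2.4 ≈ 0.737910
  G: 239/255 ≈ 0.937255 > 0.04045 → ((0.937255+0.055)/1.055)^2.4 ≈ 0.863157
  B: 69/255 ≈ 0.270588 > 0.04045 → ((0.270588+0.055)/1.055)^2.4 ≈ 0.059511
R_lin = 0.737910, G_lin = 0.863157, B_lin = 0.059511
L = 0.2126×R + 0.7152×G + 0.0722×B
L = 0.2126×0.737910 + 0.7152×0.863157 + 0.0722×0.059511
L ≈ 0.778507


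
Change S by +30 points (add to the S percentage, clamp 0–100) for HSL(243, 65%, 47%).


Original S = 65%
Adjustment = +30 percentage points
New S = 65 + (30) = 95
Clamp to [0, 100] → 95
= HSL(243°, 95%, 47%)


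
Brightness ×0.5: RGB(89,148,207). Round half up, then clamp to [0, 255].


Multiply each channel by 0.5, round half up, clamp to [0, 255]
R: 89×0.5 = 44.5 → round → 45
G: 148×0.5 = 74
B: 207×0.5 = 103.5 → round → 104
= RGB(45, 74, 104)


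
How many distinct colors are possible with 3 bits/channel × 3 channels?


Total bits = 3 bits/channel × 3 channels = 9 bits
Distinct colors = 2^9
= 512 colors


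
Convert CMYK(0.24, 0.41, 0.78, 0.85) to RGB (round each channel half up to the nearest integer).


R = 255 × (1-C) × (1-K) = 255 × 0.76 × 0.15 = 29.07 → 29
G = 255 × (1-M) × (1-K) = 255 × 0.59 × 0.15 = 22.5675 → 23
B = 255 × (1-Y) × (1-K) = 255 × 0.22 × 0.15 = 8.415 → 8
= RGB(29, 23, 8)


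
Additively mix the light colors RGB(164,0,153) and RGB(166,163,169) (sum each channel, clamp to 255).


Additive: each channel = min(255, C₁+C₂)
R: 164+166 = 330 → 255
G: 0+163 = 163 → 163
B: 153+169 = 322 → 255
= RGB(255, 163, 255)


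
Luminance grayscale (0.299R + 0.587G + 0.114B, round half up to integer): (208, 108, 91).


Gray = 0.299×R + 0.587×G + 0.114×B
Gray = 0.299×208 + 0.587×108 + 0.114×91
Gray = 62.192 + 63.396 + 10.374
Gray = 135.962 → round half up → 136
Gray = 136


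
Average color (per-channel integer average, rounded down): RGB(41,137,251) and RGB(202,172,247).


Midpoint: each channel = ⌊(C₁+C₂)/2⌋
R: ⌊(41+202)/2⌋ = 121
G: ⌊(137+172)/2⌋ = 154
B: ⌊(251+247)/2⌋ = 249
= RGB(121, 154, 249)


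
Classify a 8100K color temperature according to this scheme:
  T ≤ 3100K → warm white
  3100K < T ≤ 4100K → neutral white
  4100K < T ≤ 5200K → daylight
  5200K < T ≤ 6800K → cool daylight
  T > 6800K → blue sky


Temperature: 8100K
8100K > 6800K → blue sky
Classification: blue sky


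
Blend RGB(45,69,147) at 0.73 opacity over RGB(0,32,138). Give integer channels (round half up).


C = α×F + (1-α)×B, with 1-α = 0.27
R: 0.73×45 + 0.27×0 = 32.85 + 0.00 = 32.85 → 33
G: 0.73×69 + 0.27×32 = 50.37 + 8.64 = 59.01 → 59
B: 0.73×147 + 0.27×138 = 107.31 + 37.26 = 144.57 → 145
= RGB(33, 59, 145)


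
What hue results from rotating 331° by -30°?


New hue = (H + rotation) mod 360
New hue = (331 -30) mod 360
= 301 mod 360
= 301°


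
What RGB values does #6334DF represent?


63 → 99 (R)
34 → 52 (G)
DF → 223 (B)
= RGB(99, 52, 223)


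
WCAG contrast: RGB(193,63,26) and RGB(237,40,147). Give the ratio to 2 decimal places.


Linearize each sRGB channel c=v/255: c/12.92 if c ≤ 0.04045 else ((c+0.055)/1.055)^2.4
L = 0.2126×R_lin + 0.7152×G_lin + 0.0722×B_lin
Color 1 (193,63,26):
  R=193: 193/255≈0.7569 > 0.04045 → ((0.7569+0.055)/1.055)^2.4 ≈ 0.53328
  G=63: 63/255≈0.2471 > 0.04045 → ((0.2471+0.055)/1.055)^2.4 ≈ 0.04971
  B=26: 26/255≈0.1020 > 0.04045 → ((0.1020+0.055)/1.055)^2.4 ≈ 0.01033
  L1 = 0.2126×0.53328 + 0.7152×0.04971 + 0.0722×0.01033 ≈ 0.14967
Color 2 (237,40,147):
  R=237: 237/255≈0.9294 > 0.04045 → ((0.9294+0.055)/1.055)^2.4 ≈ 0.84687
  G=40: 40/255≈0.1569 > 0.04045 → ((0.1569+0.055)/1.055)^2.4 ≈ 0.02122
  B=147: 147/255≈0.5765 > 0.04045 → ((0.5765+0.055)/1.055)^2.4 ≈ 0.29177
  L2 = 0.2126×0.84687 + 0.7152×0.02122 + 0.0722×0.29177 ≈ 0.21629
Lighter = 0.21629, Darker = 0.14967
Ratio = (L_lighter + 0.05) / (L_darker + 0.05)
Ratio = (0.21629 + 0.05) / (0.14967 + 0.05) = 0.26629 / 0.19967 ≈ 1.3336
Ratio ≈ 1.33:1


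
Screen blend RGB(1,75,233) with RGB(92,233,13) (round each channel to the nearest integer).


Screen: C = 255 - (255-A)×(255-B)/255, rounded to nearest integer
R: 255 - (255-1)×(255-92)/255 = 255 - 41402/255 ≈ 255 - 162.361 = 92.639 → 93
G: 255 - (255-75)×(255-233)/255 = 255 - 3960/255 ≈ 255 - 15.529 = 239.471 → 239
B: 255 - (255-233)×(255-13)/255 = 255 - 5324/255 ≈ 255 - 20.878 = 234.122 → 234
= RGB(93, 239, 234)


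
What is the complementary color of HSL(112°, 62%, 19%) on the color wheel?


Complement = opposite side of color wheel = hue + 180°
H' = (112 + 180) mod 360 = 292°
S and L unchanged.
= HSL(292°, 62%, 19%)


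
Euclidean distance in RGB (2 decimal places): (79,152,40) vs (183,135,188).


d = √[(R₁-R₂)² + (G₁-G₂)² + (B₁-B₂)²]
d = √[(79-183)² + (152-135)² + (40-188)²]
d = √[10816 + 289 + 21904]
d = √33009
d ≈ 181.68


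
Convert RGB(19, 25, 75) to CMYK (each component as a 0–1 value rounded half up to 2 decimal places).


R'=19/255≈0.0745, G'=25/255≈0.0980, B'=75/255≈0.2941
K = 1 - max(R',G',B') = 1 - 75/255 = 180/255 = 0.70588… → 0.71
(1-R'-K)/(1-K) simplifies to (max-R)/max with max = 75:
C = (75-19)/75 = 56/75 = 0.74666… → 0.75
M = (75-25)/75 = 50/75 = 0.66666… → 0.67
Y = (75-75)/75 = 0/75 = 0 → 0.00
= CMYK(0.75, 0.67, 0.00, 0.71)


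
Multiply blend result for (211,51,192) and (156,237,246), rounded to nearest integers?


Multiply: C = A×B/255, rounded to nearest integer
R: 211×156/255 = 32916/255 ≈ 129.082 → 129
G: 51×237/255 = 12087/255 ≈ 47.400 → 47
B: 192×246/255 = 47232/255 ≈ 185.224 → 185
= RGB(129, 47, 185)


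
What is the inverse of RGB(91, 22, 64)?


Invert: (255-R, 255-G, 255-B)
R: 255-91 = 164
G: 255-22 = 233
B: 255-64 = 191
= RGB(164, 233, 191)


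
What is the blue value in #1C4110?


Color: #1C4110
R = 1C = 28
G = 41 = 65
B = 10 = 16
Blue = 16


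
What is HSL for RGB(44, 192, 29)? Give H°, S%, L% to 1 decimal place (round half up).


Normalize: R'=44/255≈0.1725, G'=192/255≈0.7529, B'=29/255≈0.1137
Max=192/255, Min=29/255, Δ=Max-Min=163/255
L = (Max+Min)/2 = (192+29)/510 = 221/510 = 0.43333… → L = 43.3%
L ≤ 0.5 → S = Δ/(Max+Min) = 163/(192+29) = 163/221 = 0.73755… → S = 73.8%
(the 1/255 factors cancel in S and H, so raw channel differences can be used)
Max is G' → H = 60 × ((B-R)/Δ + 2) = 60 × ((29-44)/163 + 2)
  -15/163 + 2 = -0.0920… + 2 = 1.9079…
  H = 60 × 1.9079… = 114.478…° → H = 114.5°
= HSL(114.5°, 73.8%, 43.3%)


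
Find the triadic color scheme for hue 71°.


Triadic: equally spaced at 120° intervals
H1 = 71°
H2 = (71 + 120) mod 360 = 191°
H3 = (71 + 240) mod 360 = 311°
Triadic = 71°, 191°, 311°


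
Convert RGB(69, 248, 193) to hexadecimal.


R = 69 → 45 (hex)
G = 248 → F8 (hex)
B = 193 → C1 (hex)
Hex = #45F8C1


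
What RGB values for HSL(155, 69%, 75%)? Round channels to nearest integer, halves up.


H=155°, S=0.69, L=0.75
C = (1-|2L-1|)×S = (1-|0.50|)×0.69 = 0.345
H' = H/60 = 155/60 ≈ 2.5833; X = C×(1-|H' mod 2 - 1|) = 0.20125
m = L - C/2 = 0.75 - 0.1725 = 0.5775
Sector ⌊H'⌋ = 2 → (R',G',B') = (0.0, 0.345, 0.20125)
RGB = ((R'+m)×255, (G'+m)×255, (B'+m)×255) = (147.2625, 235.2375, 198.58125)
Round half up → RGB(147, 235, 199)


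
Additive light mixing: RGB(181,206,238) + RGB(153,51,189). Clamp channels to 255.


Additive: each channel = min(255, C₁+C₂)
R: 181+153 = 334 → 255
G: 206+51 = 257 → 255
B: 238+189 = 427 → 255
= RGB(255, 255, 255)


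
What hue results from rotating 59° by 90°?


New hue = (H + rotation) mod 360
New hue = (59 + 90) mod 360
= 149 mod 360
= 149°


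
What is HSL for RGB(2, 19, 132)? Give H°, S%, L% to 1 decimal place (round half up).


Normalize: R'=2/255≈0.0078, G'=19/255≈0.0745, B'=132/255≈0.5176
Max=132/255, Min=2/255, Δ=Max-Min=130/255
L = (Max+Min)/2 = (132+2)/510 = 134/510 = 0.26274… → L = 26.3%
L ≤ 0.5 → S = Δ/(Max+Min) = 130/(132+2) = 130/134 = 0.97014… → S = 97.0%
(the 1/255 factors cancel in S and H, so raw channel differences can be used)
Max is B' → H = 60 × ((R-G)/Δ + 4) = 60 × ((2-19)/130 + 4)
  -17/130 + 4 = -0.1307… + 4 = 3.8692…
  H = 60 × 3.8692… = 232.153…° → H = 232.2°
= HSL(232.2°, 97.0%, 26.3%)


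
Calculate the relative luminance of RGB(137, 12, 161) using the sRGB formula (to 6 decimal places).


Linearize each channel (sRGB transfer function): c = v/255; c_lin = c/12.92 if c ≤ 0.04045, else ((c+0.055)/1.055)^2.4
  R: 137/255 ≈ 0.537255 > 0.04045 → ((0.537255+0.055)/1.055)^2.4 ≈ 0.250158
  G: 12/255 ≈ 0.047059 > 0.04045 → ((0.047059+0.055)/1.055)^2.4 ≈ 0.003677
  B: 161/255 ≈ 0.631373 > 0.04045 → ((0.631373+0.055)/1.055)^2.4 ≈ 0.356400
R_lin = 0.250158, G_lin = 0.003677, B_lin = 0.356400
L = 0.2126×R + 0.7152×G + 0.0722×B
L = 0.2126×0.250158 + 0.7152×0.003677 + 0.0722×0.356400
L ≈ 0.081545


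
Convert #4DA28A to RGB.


4D → 77 (R)
A2 → 162 (G)
8A → 138 (B)
= RGB(77, 162, 138)


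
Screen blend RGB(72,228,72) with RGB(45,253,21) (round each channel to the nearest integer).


Screen: C = 255 - (255-A)×(255-B)/255, rounded to nearest integer
R: 255 - (255-72)×(255-45)/255 = 255 - 38430/255 ≈ 255 - 150.706 = 104.294 → 104
G: 255 - (255-228)×(255-253)/255 = 255 - 54/255 ≈ 255 - 0.212 = 254.788 → 255
B: 255 - (255-72)×(255-21)/255 = 255 - 42822/255 ≈ 255 - 167.929 = 87.071 → 87
= RGB(104, 255, 87)


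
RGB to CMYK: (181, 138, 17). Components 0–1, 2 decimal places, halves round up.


R'=181/255≈0.7098, G'=138/255≈0.5412, B'=17/255≈0.0667
K = 1 - max(R',G',B') = 1 - 181/255 = 74/255 = 0.29019… → 0.29
(1-R'-K)/(1-K) simplifies to (max-R)/max with max = 181:
C = (181-181)/181 = 0/181 = 0 → 0.00
M = (181-138)/181 = 43/181 = 0.23756… → 0.24
Y = (181-17)/181 = 164/181 = 0.90607… → 0.91
= CMYK(0.00, 0.24, 0.91, 0.29)


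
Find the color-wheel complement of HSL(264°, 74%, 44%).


Complement = opposite side of color wheel = hue + 180°
H' = (264 + 180) mod 360 = 84°
S and L unchanged.
= HSL(84°, 74%, 44%)


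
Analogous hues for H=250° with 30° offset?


Base hue: 250°
Left analog: (250 - 30) mod 360 = 220°
Right analog: (250 + 30) mod 360 = 280°
Analogous hues = 220° and 280°


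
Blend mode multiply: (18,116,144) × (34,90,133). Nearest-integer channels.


Multiply: C = A×B/255, rounded to nearest integer
R: 18×34/255 = 612/255 ≈ 2.400 → 2
G: 116×90/255 = 10440/255 ≈ 40.941 → 41
B: 144×133/255 = 19152/255 ≈ 75.106 → 75
= RGB(2, 41, 75)


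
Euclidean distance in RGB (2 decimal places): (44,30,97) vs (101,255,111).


d = √[(R₁-R₂)² + (G₁-G₂)² + (B₁-B₂)²]
d = √[(44-101)² + (30-255)² + (97-111)²]
d = √[3249 + 50625 + 196]
d = √54070
d ≈ 232.53


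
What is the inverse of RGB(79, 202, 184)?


Invert: (255-R, 255-G, 255-B)
R: 255-79 = 176
G: 255-202 = 53
B: 255-184 = 71
= RGB(176, 53, 71)


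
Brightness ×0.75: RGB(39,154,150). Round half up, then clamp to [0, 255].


Multiply each channel by 0.75, round half up, clamp to [0, 255]
R: 39×0.75 = 29.25 → round → 29
G: 154×0.75 = 115.5 → round → 116
B: 150×0.75 = 112.5 → round → 113
= RGB(29, 116, 113)


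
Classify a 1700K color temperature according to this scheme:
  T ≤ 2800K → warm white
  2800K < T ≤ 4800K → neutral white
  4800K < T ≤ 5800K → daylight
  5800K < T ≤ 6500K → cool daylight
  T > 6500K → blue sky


Temperature: 1700K
1700K ≤ 2800K → warm white
Classification: warm white


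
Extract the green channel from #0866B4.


Color: #0866B4
R = 08 = 8
G = 66 = 102
B = B4 = 180
Green = 102


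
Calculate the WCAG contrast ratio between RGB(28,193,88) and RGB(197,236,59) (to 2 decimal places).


Linearize each sRGB channel c=v/255: c/12.92 if c ≤ 0.04045 else ((c+0.055)/1.055)^2.4
L = 0.2126×R_lin + 0.7152×G_lin + 0.0722×B_lin
Color 1 (28,193,88):
  R=28: 28/255≈0.1098 > 0.04045 → ((0.1098+0.055)/1.055)^2.4 ≈ 0.01161
  G=193: 193/255≈0.7569 > 0.04045 → ((0.7569+0.055)/1.055)^2.4 ≈ 0.53328
  B=88: 88/255≈0.3451 > 0.04045 → ((0.3451+0.055)/1.055)^2.4 ≈ 0.09759
  L1 = 0.2126×0.01161 + 0.7152×0.53328 + 0.0722×0.09759 ≈ 0.39091
Color 2 (197,236,59):
  R=197: 197/255≈0.7725 > 0.04045 → ((0.7725+0.055)/1.055)^2.4 ≈ 0.55834
  G=236: 236/255≈0.9255 > 0.04045 → ((0.9255+0.055)/1.055)^2.4 ≈ 0.83880
  B=59: 59/255≈0.2314 > 0.04045 → ((0.2314+0.055)/1.055)^2.4 ≈ 0.04374
  L2 = 0.2126×0.55834 + 0.7152×0.83880 + 0.0722×0.04374 ≈ 0.72177
Lighter = 0.72177, Darker = 0.39091
Ratio = (L_lighter + 0.05) / (L_darker + 0.05)
Ratio = (0.72177 + 0.05) / (0.39091 + 0.05) = 0.77177 / 0.44091 ≈ 1.7504
Ratio ≈ 1.75:1


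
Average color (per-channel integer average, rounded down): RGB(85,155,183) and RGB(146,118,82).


Midpoint: each channel = ⌊(C₁+C₂)/2⌋
R: ⌊(85+146)/2⌋ = 115
G: ⌊(155+118)/2⌋ = 136
B: ⌊(183+82)/2⌋ = 132
= RGB(115, 136, 132)


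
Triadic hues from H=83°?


Triadic: equally spaced at 120° intervals
H1 = 83°
H2 = (83 + 120) mod 360 = 203°
H3 = (83 + 240) mod 360 = 323°
Triadic = 83°, 203°, 323°


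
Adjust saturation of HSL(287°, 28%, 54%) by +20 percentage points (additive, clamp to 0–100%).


Original S = 28%
Adjustment = +20 percentage points
New S = 28 + (20) = 48
Clamp to [0, 100] → 48
= HSL(287°, 48%, 54%)


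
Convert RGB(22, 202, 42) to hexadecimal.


R = 22 → 16 (hex)
G = 202 → CA (hex)
B = 42 → 2A (hex)
Hex = #16CA2A


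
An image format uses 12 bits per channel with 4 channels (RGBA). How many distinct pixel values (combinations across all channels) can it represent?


Total bits = 12 bits/channel × 4 channels = 48 bits
Distinct pixel values = 2^48
= 281,474,976,710,656 pixel values


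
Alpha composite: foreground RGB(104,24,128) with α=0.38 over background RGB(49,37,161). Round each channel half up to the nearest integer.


C = α×F + (1-α)×B, with 1-α = 0.62
R: 0.38×104 + 0.62×49 = 39.52 + 30.38 = 69.90 → 70
G: 0.38×24 + 0.62×37 = 9.12 + 22.94 = 32.06 → 32
B: 0.38×128 + 0.62×161 = 48.64 + 99.82 = 148.46 → 148
= RGB(70, 32, 148)


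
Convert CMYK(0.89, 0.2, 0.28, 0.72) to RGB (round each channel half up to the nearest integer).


R = 255 × (1-C) × (1-K) = 255 × 0.11 × 0.28 = 7.854 → 8
G = 255 × (1-M) × (1-K) = 255 × 0.80 × 0.28 = 57.12 → 57
B = 255 × (1-Y) × (1-K) = 255 × 0.72 × 0.28 = 51.408 → 51
= RGB(8, 57, 51)


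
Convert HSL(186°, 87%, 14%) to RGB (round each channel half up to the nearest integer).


H=186°, S=0.87, L=0.14
C = (1-|2L-1|)×S = (1-|-0.72|)×0.87 = 0.2436
H' = H/60 = 186/60 ≈ 3.1000; X = C×(1-|H' mod 2 - 1|) = 0.21924
m = L - C/2 = 0.14 - 0.1218 = 0.0182
Sector ⌊H'⌋ = 3 → (R',G',B') = (0.0, 0.21924, 0.2436)
RGB = ((R'+m)×255, (G'+m)×255, (B'+m)×255) = (4.641, 60.5472, 66.759)
Round half up → RGB(5, 61, 67)


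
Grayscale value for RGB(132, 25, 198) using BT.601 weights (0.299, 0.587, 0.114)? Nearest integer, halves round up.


Gray = 0.299×R + 0.587×G + 0.114×B
Gray = 0.299×132 + 0.587×25 + 0.114×198
Gray = 39.468 + 14.675 + 22.572
Gray = 76.715 → round half up → 77
Gray = 77


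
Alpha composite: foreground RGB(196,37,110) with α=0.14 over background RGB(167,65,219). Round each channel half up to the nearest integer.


C = α×F + (1-α)×B, with 1-α = 0.86
R: 0.14×196 + 0.86×167 = 27.44 + 143.62 = 171.06 → 171
G: 0.14×37 + 0.86×65 = 5.18 + 55.90 = 61.08 → 61
B: 0.14×110 + 0.86×219 = 15.40 + 188.34 = 203.74 → 204
= RGB(171, 61, 204)


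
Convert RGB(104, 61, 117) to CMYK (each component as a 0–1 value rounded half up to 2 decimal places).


R'=104/255≈0.4078, G'=61/255≈0.2392, B'=117/255≈0.4588
K = 1 - max(R',G',B') = 1 - 117/255 = 138/255 = 0.54117… → 0.54
(1-R'-K)/(1-K) simplifies to (max-R)/max with max = 117:
C = (117-104)/117 = 13/117 = 0.11111… → 0.11
M = (117-61)/117 = 56/117 = 0.47863… → 0.48
Y = (117-117)/117 = 0/117 = 0 → 0.00
= CMYK(0.11, 0.48, 0.00, 0.54)


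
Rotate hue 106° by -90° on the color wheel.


New hue = (H + rotation) mod 360
New hue = (106 -90) mod 360
= 16 mod 360
= 16°


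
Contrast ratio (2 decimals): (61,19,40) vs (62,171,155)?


Linearize each sRGB channel c=v/255: c/12.92 if c ≤ 0.04045 else ((c+0.055)/1.055)^2.4
L = 0.2126×R_lin + 0.7152×G_lin + 0.0722×B_lin
Color 1 (61,19,40):
  R=61: 61/255≈0.2392 > 0.04045 → ((0.2392+0.055)/1.055)^2.4 ≈ 0.04667
  G=19: 19/255≈0.0745 > 0.04045 → ((0.0745+0.055)/1.055)^2.4 ≈ 0.00651
  B=40: 40/255≈0.1569 > 0.04045 → ((0.1569+0.055)/1.055)^2.4 ≈ 0.02122
  L1 = 0.2126×0.04667 + 0.7152×0.00651 + 0.0722×0.02122 ≈ 0.01611
Color 2 (62,171,155):
  R=62: 62/255≈0.2431 > 0.04045 → ((0.2431+0.055)/1.055)^2.4 ≈ 0.04817
  G=171: 171/255≈0.6706 > 0.04045 → ((0.6706+0.055)/1.055)^2.4 ≈ 0.40724
  B=155: 155/255≈0.6078 > 0.04045 → ((0.6078+0.055)/1.055)^2.4 ≈ 0.32778
  L2 = 0.2126×0.04817 + 0.7152×0.40724 + 0.0722×0.32778 ≈ 0.32517
Lighter = 0.32517, Darker = 0.01611
Ratio = (L_lighter + 0.05) / (L_darker + 0.05)
Ratio = (0.32517 + 0.05) / (0.01611 + 0.05) = 0.37517 / 0.06611 ≈ 5.6748
Ratio ≈ 5.67:1


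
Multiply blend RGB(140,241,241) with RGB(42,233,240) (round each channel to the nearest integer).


Multiply: C = A×B/255, rounded to nearest integer
R: 140×42/255 = 5880/255 ≈ 23.059 → 23
G: 241×233/255 = 56153/255 ≈ 220.208 → 220
B: 241×240/255 = 57840/255 ≈ 226.824 → 227
= RGB(23, 220, 227)


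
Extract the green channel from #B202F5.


Color: #B202F5
R = B2 = 178
G = 02 = 2
B = F5 = 245
Green = 2


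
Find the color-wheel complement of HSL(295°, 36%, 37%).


Complement = opposite side of color wheel = hue + 180°
H' = (295 + 180) mod 360 = 115°
S and L unchanged.
= HSL(115°, 36%, 37%)


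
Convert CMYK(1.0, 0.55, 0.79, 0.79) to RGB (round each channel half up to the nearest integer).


R = 255 × (1-C) × (1-K) = 255 × 0.00 × 0.21 = 0
G = 255 × (1-M) × (1-K) = 255 × 0.45 × 0.21 = 24.0975 → 24
B = 255 × (1-Y) × (1-K) = 255 × 0.21 × 0.21 = 11.2455 → 11
= RGB(0, 24, 11)


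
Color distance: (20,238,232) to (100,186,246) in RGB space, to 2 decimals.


d = √[(R₁-R₂)² + (G₁-G₂)² + (B₁-B₂)²]
d = √[(20-100)² + (238-186)² + (232-246)²]
d = √[6400 + 2704 + 196]
d = √9300
d ≈ 96.44


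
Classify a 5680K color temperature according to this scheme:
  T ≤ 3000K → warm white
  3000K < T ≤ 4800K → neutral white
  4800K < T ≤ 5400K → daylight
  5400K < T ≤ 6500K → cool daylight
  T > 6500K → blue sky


Temperature: 5680K
5400K < 5680K ≤ 6500K → cool daylight
Classification: cool daylight


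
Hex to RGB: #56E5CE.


56 → 86 (R)
E5 → 229 (G)
CE → 206 (B)
= RGB(86, 229, 206)


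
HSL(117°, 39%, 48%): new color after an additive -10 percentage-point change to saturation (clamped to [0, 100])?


Original S = 39%
Adjustment = -10 percentage points
New S = 39 + (-10) = 29
Clamp to [0, 100] → 29
= HSL(117°, 29%, 48%)


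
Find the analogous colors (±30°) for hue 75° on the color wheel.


Base hue: 75°
Left analog: (75 - 30) mod 360 = 45°
Right analog: (75 + 30) mod 360 = 105°
Analogous hues = 45° and 105°


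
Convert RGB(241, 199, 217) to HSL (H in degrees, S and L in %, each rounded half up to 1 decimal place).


Normalize: R'=241/255≈0.9451, G'=199/255≈0.7804, B'=217/255≈0.8510
Max=241/255, Min=199/255, Δ=Max-Min=42/255
L = (Max+Min)/2 = (241+199)/510 = 440/510 = 0.86274… → L = 86.3%
L > 0.5 → S = Δ/(2-Max-Min) = 42/(510-241-199) = 42/70 = 0.6 → S = 60.0%
(the 1/255 factors cancel in S and H, so raw channel differences can be used)
Max is R' → H = 60 × (((G-B)/Δ) mod 6) = 60 × (((199-217)/42) mod 6)
  (-18)/42 = -0.4285…; negative, so add 6 → 5.5714…
  H = 60 × 5.5714… = 334.285…° → H = 334.3°
= HSL(334.3°, 60.0%, 86.3%)


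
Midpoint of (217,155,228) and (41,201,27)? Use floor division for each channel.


Midpoint: each channel = ⌊(C₁+C₂)/2⌋
R: ⌊(217+41)/2⌋ = 129
G: ⌊(155+201)/2⌋ = 178
B: ⌊(228+27)/2⌋ = 127
= RGB(129, 178, 127)


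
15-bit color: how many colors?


Colors = 2^bits = 2^15
= 32,768 colors


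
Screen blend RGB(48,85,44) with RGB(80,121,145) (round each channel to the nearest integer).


Screen: C = 255 - (255-A)×(255-B)/255, rounded to nearest integer
R: 255 - (255-48)×(255-80)/255 = 255 - 36225/255 ≈ 255 - 142.059 = 112.941 → 113
G: 255 - (255-85)×(255-121)/255 = 255 - 22780/255 ≈ 255 - 89.333 = 165.667 → 166
B: 255 - (255-44)×(255-145)/255 = 255 - 23210/255 ≈ 255 - 91.020 = 163.980 → 164
= RGB(113, 166, 164)


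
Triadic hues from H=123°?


Triadic: equally spaced at 120° intervals
H1 = 123°
H2 = (123 + 120) mod 360 = 243°
H3 = (123 + 240) mod 360 = 3°
Triadic = 123°, 243°, 3°


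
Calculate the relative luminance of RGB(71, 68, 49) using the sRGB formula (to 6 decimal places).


Linearize each channel (sRGB transfer function): c = v/255; c_lin = c/12.92 if c ≤ 0.04045, else ((c+0.055)/1.055)^2.4
  R: 71/255 ≈ 0.278431 > 0.04045 → ((0.278431+0.055)/1.055)^2.4 ≈ 0.063010
  G: 68/255 ≈ 0.266667 > 0.04045 → ((0.266667+0.055)/1.055)^2.4 ≈ 0.057805
  B: 49/255 ≈ 0.192157 > 0.04045 → ((0.192157+0.055)/1.055)^2.4 ≈ 0.030713
R_lin = 0.063010, G_lin = 0.057805, B_lin = 0.030713
L = 0.2126×R + 0.7152×G + 0.0722×B
L = 0.2126×0.063010 + 0.7152×0.057805 + 0.0722×0.030713
L ≈ 0.056956


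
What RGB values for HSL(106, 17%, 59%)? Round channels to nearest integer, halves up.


H=106°, S=0.17, L=0.59
C = (1-|2L-1|)×S = (1-|0.18|)×0.17 = 0.1394
H' = H/60 = 106/60 ≈ 1.7667; X = C×(1-|H' mod 2 - 1|) ≈ 0.0325
m = L - C/2 = 0.59 - 0.0697 = 0.5203
Sector ⌊H'⌋ = 1 → (R',G',B') = (≈0.0325, 0.1394, 0.0)
RGB = ((R'+m)×255, (G'+m)×255, (B'+m)×255) = (140.9708, 168.2235, 132.6765)
Round half up → RGB(141, 168, 133)


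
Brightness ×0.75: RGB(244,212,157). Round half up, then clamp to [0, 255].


Multiply each channel by 0.75, round half up, clamp to [0, 255]
R: 244×0.75 = 183
G: 212×0.75 = 159
B: 157×0.75 = 117.75 → round → 118
= RGB(183, 159, 118)


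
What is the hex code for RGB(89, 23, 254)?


R = 89 → 59 (hex)
G = 23 → 17 (hex)
B = 254 → FE (hex)
Hex = #5917FE


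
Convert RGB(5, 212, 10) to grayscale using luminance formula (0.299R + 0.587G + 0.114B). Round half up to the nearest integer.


Gray = 0.299×R + 0.587×G + 0.114×B
Gray = 0.299×5 + 0.587×212 + 0.114×10
Gray = 1.495 + 124.444 + 1.140
Gray = 127.079 → round half up → 127
Gray = 127


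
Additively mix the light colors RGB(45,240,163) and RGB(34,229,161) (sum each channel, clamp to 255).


Additive: each channel = min(255, C₁+C₂)
R: 45+34 = 79 → 79
G: 240+229 = 469 → 255
B: 163+161 = 324 → 255
= RGB(79, 255, 255)


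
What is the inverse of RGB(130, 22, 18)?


Invert: (255-R, 255-G, 255-B)
R: 255-130 = 125
G: 255-22 = 233
B: 255-18 = 237
= RGB(125, 233, 237)


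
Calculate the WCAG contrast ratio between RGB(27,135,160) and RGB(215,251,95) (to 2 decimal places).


Linearize each sRGB channel c=v/255: c/12.92 if c ≤ 0.04045 else ((c+0.055)/1.055)^2.4
L = 0.2126×R_lin + 0.7152×G_lin + 0.0722×B_lin
Color 1 (27,135,160):
  R=27: 27/255≈0.1059 > 0.04045 → ((0.1059+0.055)/1.055)^2.4 ≈ 0.01096
  G=135: 135/255≈0.5294 > 0.04045 → ((0.5294+0.055)/1.055)^2.4 ≈ 0.24228
  B=160: 160/255≈0.6275 > 0.04045 → ((0.6275+0.055)/1.055)^2.4 ≈ 0.35153
  L1 = 0.2126×0.01096 + 0.7152×0.24228 + 0.0722×0.35153 ≈ 0.20099
Color 2 (215,251,95):
  R=215: 215/255≈0.8431 > 0.04045 → ((0.8431+0.055)/1.055)^2.4 ≈ 0.67954
  G=251: 251/255≈0.9843 > 0.04045 → ((0.9843+0.055)/1.055)^2.4 ≈ 0.96469
  B=95: 95/255≈0.3725 > 0.04045 → ((0.3725+0.055)/1.055)^2.4 ≈ 0.11444
  L2 = 0.2126×0.67954 + 0.7152×0.96469 + 0.0722×0.11444 ≈ 0.84268
Lighter = 0.84268, Darker = 0.20099
Ratio = (L_lighter + 0.05) / (L_darker + 0.05)
Ratio = (0.84268 + 0.05) / (0.20099 + 0.05) = 0.89268 / 0.25099 ≈ 3.5566
Ratio ≈ 3.56:1


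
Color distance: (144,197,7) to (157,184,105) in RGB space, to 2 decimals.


d = √[(R₁-R₂)² + (G₁-G₂)² + (B₁-B₂)²]
d = √[(144-157)² + (197-184)² + (7-105)²]
d = √[169 + 169 + 9604]
d = √9942
d ≈ 99.71


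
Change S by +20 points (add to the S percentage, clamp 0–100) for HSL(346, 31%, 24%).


Original S = 31%
Adjustment = +20 percentage points
New S = 31 + (20) = 51
Clamp to [0, 100] → 51
= HSL(346°, 51%, 24%)


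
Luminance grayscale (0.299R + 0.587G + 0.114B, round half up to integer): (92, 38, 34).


Gray = 0.299×R + 0.587×G + 0.114×B
Gray = 0.299×92 + 0.587×38 + 0.114×34
Gray = 27.508 + 22.306 + 3.876
Gray = 53.690 → round half up → 54
Gray = 54


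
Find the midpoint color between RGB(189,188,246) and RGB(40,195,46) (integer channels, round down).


Midpoint: each channel = ⌊(C₁+C₂)/2⌋
R: ⌊(189+40)/2⌋ = 114
G: ⌊(188+195)/2⌋ = 191
B: ⌊(246+46)/2⌋ = 146
= RGB(114, 191, 146)


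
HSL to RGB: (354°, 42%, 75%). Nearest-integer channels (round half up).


H=354°, S=0.42, L=0.75
C = (1-|2L-1|)×S = (1-|0.50|)×0.42 = 0.21
H' = H/60 = 354/60 ≈ 5.9000; X = C×(1-|H' mod 2 - 1|) = 0.021
m = L - C/2 = 0.75 - 0.105 = 0.645
Sector ⌊H'⌋ = 5 → (R',G',B') = (0.21, 0.0, 0.021)
RGB = ((R'+m)×255, (G'+m)×255, (B'+m)×255) = (218.025, 164.475, 169.83)
Round half up → RGB(218, 164, 170)


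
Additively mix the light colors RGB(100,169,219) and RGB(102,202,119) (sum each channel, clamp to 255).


Additive: each channel = min(255, C₁+C₂)
R: 100+102 = 202 → 202
G: 169+202 = 371 → 255
B: 219+119 = 338 → 255
= RGB(202, 255, 255)


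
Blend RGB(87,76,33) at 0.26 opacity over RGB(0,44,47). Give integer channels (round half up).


C = α×F + (1-α)×B, with 1-α = 0.74
R: 0.26×87 + 0.74×0 = 22.62 + 0.00 = 22.62 → 23
G: 0.26×76 + 0.74×44 = 19.76 + 32.56 = 52.32 → 52
B: 0.26×33 + 0.74×47 = 8.58 + 34.78 = 43.36 → 43
= RGB(23, 52, 43)


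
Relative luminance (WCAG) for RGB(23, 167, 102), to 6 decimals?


Linearize each channel (sRGB transfer function): c = v/255; c_lin = c/12.92 if c ≤ 0.04045, else ((c+0.055)/1.055)^2.4
  R: 23/255 ≈ 0.090196 > 0.04045 → ((0.090196+0.055)/1.055)^2.4 ≈ 0.008568
  G: 167/255 ≈ 0.654902 > 0.04045 → ((0.654902+0.055)/1.055)^2.4 ≈ 0.386429
  B: 102/255 ≈ 0.400000 > 0.04045 → ((0.400000+0.055)/1.055)^2.4 ≈ 0.132868
R_lin = 0.008568, G_lin = 0.386429, B_lin = 0.132868
L = 0.2126×R + 0.7152×G + 0.0722×B
L = 0.2126×0.008568 + 0.7152×0.386429 + 0.0722×0.132868
L ≈ 0.287789


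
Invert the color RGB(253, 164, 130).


Invert: (255-R, 255-G, 255-B)
R: 255-253 = 2
G: 255-164 = 91
B: 255-130 = 125
= RGB(2, 91, 125)


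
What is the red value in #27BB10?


Color: #27BB10
R = 27 = 39
G = BB = 187
B = 10 = 16
Red = 39


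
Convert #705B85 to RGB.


70 → 112 (R)
5B → 91 (G)
85 → 133 (B)
= RGB(112, 91, 133)


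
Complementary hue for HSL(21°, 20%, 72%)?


Complement = opposite side of color wheel = hue + 180°
H' = (21 + 180) mod 360 = 201°
S and L unchanged.
= HSL(201°, 20%, 72%)


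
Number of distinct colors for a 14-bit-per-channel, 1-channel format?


Total bits = 14 bits/channel × 1 channels = 14 bits
Distinct colors = 2^14
= 16,384 colors


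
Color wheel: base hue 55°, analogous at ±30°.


Base hue: 55°
Left analog: (55 - 30) mod 360 = 25°
Right analog: (55 + 30) mod 360 = 85°
Analogous hues = 25° and 85°


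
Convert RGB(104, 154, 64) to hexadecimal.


R = 104 → 68 (hex)
G = 154 → 9A (hex)
B = 64 → 40 (hex)
Hex = #689A40


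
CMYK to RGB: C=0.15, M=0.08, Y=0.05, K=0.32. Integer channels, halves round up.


R = 255 × (1-C) × (1-K) = 255 × 0.85 × 0.68 = 147.39 → 147
G = 255 × (1-M) × (1-K) = 255 × 0.92 × 0.68 = 159.528 → 160
B = 255 × (1-Y) × (1-K) = 255 × 0.95 × 0.68 = 164.73 → 165
= RGB(147, 160, 165)


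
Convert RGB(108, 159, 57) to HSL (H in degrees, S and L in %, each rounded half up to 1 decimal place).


Normalize: R'=108/255≈0.4235, G'=159/255≈0.6235, B'=57/255≈0.2235
Max=159/255, Min=57/255, Δ=Max-Min=102/255
L = (Max+Min)/2 = (159+57)/510 = 216/510 = 0.42352… → L = 42.4%
L ≤ 0.5 → S = Δ/(Max+Min) = 102/(159+57) = 102/216 = 0.47222… → S = 47.2%
(the 1/255 factors cancel in S and H, so raw channel differences can be used)
Max is G' → H = 60 × ((B-R)/Δ + 2) = 60 × ((57-108)/102 + 2)
  -51/102 + 2 = -0.5 + 2 = 1.5
  H = 60 × 1.5 = 90° → H = 90.0°
= HSL(90.0°, 47.2%, 42.4%)


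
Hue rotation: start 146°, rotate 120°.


New hue = (H + rotation) mod 360
New hue = (146 + 120) mod 360
= 266 mod 360
= 266°


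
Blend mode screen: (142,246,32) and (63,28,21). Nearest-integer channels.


Screen: C = 255 - (255-A)×(255-B)/255, rounded to nearest integer
R: 255 - (255-142)×(255-63)/255 = 255 - 21696/255 ≈ 255 - 85.082 = 169.918 → 170
G: 255 - (255-246)×(255-28)/255 = 255 - 2043/255 ≈ 255 - 8.012 = 246.988 → 247
B: 255 - (255-32)×(255-21)/255 = 255 - 52182/255 ≈ 255 - 204.635 = 50.365 → 50
= RGB(170, 247, 50)


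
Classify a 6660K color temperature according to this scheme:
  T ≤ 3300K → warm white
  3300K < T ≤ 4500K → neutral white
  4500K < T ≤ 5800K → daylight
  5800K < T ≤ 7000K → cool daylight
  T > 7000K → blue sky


Temperature: 6660K
5800K < 6660K ≤ 7000K → cool daylight
Classification: cool daylight


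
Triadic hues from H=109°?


Triadic: equally spaced at 120° intervals
H1 = 109°
H2 = (109 + 120) mod 360 = 229°
H3 = (109 + 240) mod 360 = 349°
Triadic = 109°, 229°, 349°


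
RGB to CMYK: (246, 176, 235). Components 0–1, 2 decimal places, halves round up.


R'=246/255≈0.9647, G'=176/255≈0.6902, B'=235/255≈0.9216
K = 1 - max(R',G',B') = 1 - 246/255 = 9/255 = 0.03529… → 0.04
(1-R'-K)/(1-K) simplifies to (max-R)/max with max = 246:
C = (246-246)/246 = 0/246 = 0 → 0.00
M = (246-176)/246 = 70/246 = 0.28455… → 0.28
Y = (246-235)/246 = 11/246 = 0.04471… → 0.04
= CMYK(0.00, 0.28, 0.04, 0.04)


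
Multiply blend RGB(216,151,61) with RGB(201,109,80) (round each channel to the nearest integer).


Multiply: C = A×B/255, rounded to nearest integer
R: 216×201/255 = 43416/255 ≈ 170.259 → 170
G: 151×109/255 = 16459/255 ≈ 64.545 → 65
B: 61×80/255 = 4880/255 ≈ 19.137 → 19
= RGB(170, 65, 19)


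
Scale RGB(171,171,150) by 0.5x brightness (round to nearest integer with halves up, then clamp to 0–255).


Multiply each channel by 0.5, round half up, clamp to [0, 255]
R: 171×0.5 = 85.5 → round → 86
G: 171×0.5 = 85.5 → round → 86
B: 150×0.5 = 75
= RGB(86, 86, 75)


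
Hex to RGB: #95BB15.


95 → 149 (R)
BB → 187 (G)
15 → 21 (B)
= RGB(149, 187, 21)


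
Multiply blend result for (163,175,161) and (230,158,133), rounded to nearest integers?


Multiply: C = A×B/255, rounded to nearest integer
R: 163×230/255 = 37490/255 ≈ 147.020 → 147
G: 175×158/255 = 27650/255 ≈ 108.431 → 108
B: 161×133/255 = 21413/255 ≈ 83.973 → 84
= RGB(147, 108, 84)


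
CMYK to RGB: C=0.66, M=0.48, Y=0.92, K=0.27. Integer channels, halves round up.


R = 255 × (1-C) × (1-K) = 255 × 0.34 × 0.73 = 63.291 → 63
G = 255 × (1-M) × (1-K) = 255 × 0.52 × 0.73 = 96.798 → 97
B = 255 × (1-Y) × (1-K) = 255 × 0.08 × 0.73 = 14.892 → 15
= RGB(63, 97, 15)


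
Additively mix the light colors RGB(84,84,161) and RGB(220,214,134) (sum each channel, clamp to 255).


Additive: each channel = min(255, C₁+C₂)
R: 84+220 = 304 → 255
G: 84+214 = 298 → 255
B: 161+134 = 295 → 255
= RGB(255, 255, 255)


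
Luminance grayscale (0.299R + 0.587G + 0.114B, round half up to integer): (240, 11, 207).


Gray = 0.299×R + 0.587×G + 0.114×B
Gray = 0.299×240 + 0.587×11 + 0.114×207
Gray = 71.760 + 6.457 + 23.598
Gray = 101.815 → round half up → 102
Gray = 102


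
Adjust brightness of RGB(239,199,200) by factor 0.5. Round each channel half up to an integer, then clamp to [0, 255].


Multiply each channel by 0.5, round half up, clamp to [0, 255]
R: 239×0.5 = 119.5 → round → 120
G: 199×0.5 = 99.5 → round → 100
B: 200×0.5 = 100
= RGB(120, 100, 100)
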